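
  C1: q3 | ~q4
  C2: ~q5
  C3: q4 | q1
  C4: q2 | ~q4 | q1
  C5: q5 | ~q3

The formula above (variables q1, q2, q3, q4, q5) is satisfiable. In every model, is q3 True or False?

Suppose q3 = 1.
(~q5) alone gives q5 = 0.
That conflicts with the unit clause (q5).
So every satisfying assignment has q3 = False.

False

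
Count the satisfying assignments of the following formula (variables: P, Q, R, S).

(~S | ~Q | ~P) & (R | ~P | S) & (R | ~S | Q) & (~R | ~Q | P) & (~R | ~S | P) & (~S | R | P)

There are 2^4 = 16 truth assignments over (P, Q, R, S).
Check each against the 6 clauses (columns in the order P, Q, R, S):
  F F F F  ✓ satisfies all
  F F F T  ✗ fails (R | ~S | Q)
  F F T F  ✓ satisfies all
  F F T T  ✗ fails (~R | ~S | P)
  F T F F  ✓ satisfies all
  F T F T  ✗ fails (~S | R | P)
  F T T F  ✗ fails (~R | ~Q | P)
  F T T T  ✗ fails (~R | ~Q | P)
  T F F F  ✗ fails (R | ~P | S)
  T F F T  ✗ fails (R | ~S | Q)
  T F T F  ✓ satisfies all
  T F T T  ✓ satisfies all
  T T F F  ✗ fails (R | ~P | S)
  T T F T  ✗ fails (~S | ~Q | ~P)
  T T T F  ✓ satisfies all
  T T T T  ✗ fails (~S | ~Q | ~P)
6 of the 16 rows are models.

6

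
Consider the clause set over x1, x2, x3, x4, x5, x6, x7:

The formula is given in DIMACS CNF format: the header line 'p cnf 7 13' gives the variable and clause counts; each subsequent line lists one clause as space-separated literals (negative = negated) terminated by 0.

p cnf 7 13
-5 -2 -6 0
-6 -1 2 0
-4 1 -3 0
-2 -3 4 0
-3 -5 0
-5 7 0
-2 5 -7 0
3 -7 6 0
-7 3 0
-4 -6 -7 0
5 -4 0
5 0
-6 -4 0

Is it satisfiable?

Unsatisfiable

(x5) alone gives x5 = True.
(¬x3) alone gives x3 = False.
(x7) alone gives x7 = True.
But (¬x7) is also a unit clause — contradiction.
No assignment satisfies every clause.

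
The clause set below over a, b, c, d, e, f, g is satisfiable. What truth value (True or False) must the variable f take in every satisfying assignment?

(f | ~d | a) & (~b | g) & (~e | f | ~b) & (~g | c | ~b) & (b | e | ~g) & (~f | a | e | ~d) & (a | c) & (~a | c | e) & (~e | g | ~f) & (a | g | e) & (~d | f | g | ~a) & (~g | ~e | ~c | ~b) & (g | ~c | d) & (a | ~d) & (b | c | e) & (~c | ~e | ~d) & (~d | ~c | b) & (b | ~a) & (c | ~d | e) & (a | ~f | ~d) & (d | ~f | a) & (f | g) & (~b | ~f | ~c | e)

Suppose f = 1.
Case b = 0:
The clause (~a) is unit, so a = 0.
The clause (c) is unit, so c = 1.
The clause (~d) is unit, so d = 0.
That conflicts with the unit clause (d).
So b must be the other value — set b = 1.
The clause (g) is unit, so g = 1.
The clause (c) is unit, so c = 1.
The clause (~e) is unit, so e = 0.
That conflicts with the unit clause (e).
Neither b = 1 nor b = 0 works.
So every satisfying assignment has f = False.

False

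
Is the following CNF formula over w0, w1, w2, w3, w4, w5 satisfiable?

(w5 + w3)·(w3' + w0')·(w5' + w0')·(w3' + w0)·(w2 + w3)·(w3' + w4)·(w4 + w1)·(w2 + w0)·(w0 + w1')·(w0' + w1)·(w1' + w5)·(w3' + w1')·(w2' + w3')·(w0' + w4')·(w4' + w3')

Branch on w5: set w5 = 1.
From the singleton clause (w0'), w0 = 0.
From the singleton clause (w3'), w3 = 0.
From the singleton clause (w2), w2 = 1.
From the singleton clause (w1'), w1 = 0.
From the singleton clause (w4), w4 = 1.
Every clause now holds.
A satisfying assignment: w0=0,  w1=0,  w2=1,  w3=0,  w4=1,  w5=1.

Yes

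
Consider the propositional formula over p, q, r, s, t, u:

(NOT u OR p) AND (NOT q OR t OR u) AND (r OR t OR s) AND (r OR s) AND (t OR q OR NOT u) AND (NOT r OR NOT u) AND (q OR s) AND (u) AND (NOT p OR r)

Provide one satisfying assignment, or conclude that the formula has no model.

Unit clause (u) forces u = true.
Unit clause (p) forces p = true.
Unit clause (NOT r) forces r = false.
But (r) is also a unit clause — contradiction.

UNSATISFIABLE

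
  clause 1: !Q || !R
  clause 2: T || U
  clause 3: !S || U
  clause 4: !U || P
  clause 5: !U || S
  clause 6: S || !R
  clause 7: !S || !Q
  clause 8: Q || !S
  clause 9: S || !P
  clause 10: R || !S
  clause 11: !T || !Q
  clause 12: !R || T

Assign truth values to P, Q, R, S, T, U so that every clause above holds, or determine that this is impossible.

P ↦ false; Q ↦ false; R ↦ false; S ↦ false; T ↦ true; U ↦ false

Case Q = false:
Unit clause (!S) forces S = false.
Unit clause (!U) forces U = false.
Unit clause (T) forces T = true.
Unit clause (!R) forces R = false.
Unit clause (!P) forces P = false.
All clauses are satisfied.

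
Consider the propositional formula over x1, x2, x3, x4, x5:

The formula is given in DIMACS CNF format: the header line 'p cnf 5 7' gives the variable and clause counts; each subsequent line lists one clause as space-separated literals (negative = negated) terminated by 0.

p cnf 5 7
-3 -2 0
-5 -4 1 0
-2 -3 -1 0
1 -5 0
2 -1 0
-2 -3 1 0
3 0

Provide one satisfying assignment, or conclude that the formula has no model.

x1: False; x2: False; x3: True; x4: False; x5: False

The clause (x3) is unit, so x3 = True.
The clause (¬x2) is unit, so x2 = False.
The clause (¬x1) is unit, so x1 = False.
The clause (¬x5) is unit, so x5 = False.
No clause remains; x4 is free.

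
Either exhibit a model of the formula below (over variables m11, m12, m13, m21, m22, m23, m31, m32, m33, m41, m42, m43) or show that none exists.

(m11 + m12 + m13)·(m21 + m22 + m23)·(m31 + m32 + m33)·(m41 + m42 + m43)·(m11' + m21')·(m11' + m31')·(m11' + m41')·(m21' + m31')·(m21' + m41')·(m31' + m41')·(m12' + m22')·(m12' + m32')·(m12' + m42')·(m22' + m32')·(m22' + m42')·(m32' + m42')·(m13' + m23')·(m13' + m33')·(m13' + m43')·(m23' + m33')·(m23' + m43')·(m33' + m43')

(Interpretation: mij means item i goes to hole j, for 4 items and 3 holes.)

UNSATISFIABLE

Try m11 = 0.
Try m12 = 1.
From the singleton clause (m22'), m22 = 0.
From the singleton clause (m32'), m32 = 0.
From the singleton clause (m42'), m42 = 0.
Try m21 = 1.
From the singleton clause (m31'), m31 = 0.
From the singleton clause (m33), m33 = 1.
From the singleton clause (m41'), m41 = 0.
From the singleton clause (m43), m43 = 1.
But (m43') is also a unit clause — contradiction.
So m21 must be the other value — set m21 = 0.
From the singleton clause (m23), m23 = 1.
From the singleton clause (m13'), m13 = 0.
From the singleton clause (m33'), m33 = 0.
From the singleton clause (m31), m31 = 1.
From the singleton clause (m41'), m41 = 0.
From the singleton clause (m43), m43 = 1.
But (m43') is also a unit clause — contradiction.
Neither m21 = 1 nor m21 = 0 works.
So m12 must be the other value — set m12 = 0.
From the singleton clause (m13), m13 = 1.
From the singleton clause (m23'), m23 = 0.
From the singleton clause (m33'), m33 = 0.
From the singleton clause (m43'), m43 = 0.
Try m21 = 1.
From the singleton clause (m31'), m31 = 0.
From the singleton clause (m32), m32 = 1.
From the singleton clause (m41'), m41 = 0.
From the singleton clause (m42), m42 = 1.
But (m42') is also a unit clause — contradiction.
So m21 must be the other value — set m21 = 0.
From the singleton clause (m22), m22 = 1.
From the singleton clause (m32'), m32 = 0.
From the singleton clause (m31), m31 = 1.
From the singleton clause (m41'), m41 = 0.
From the singleton clause (m42), m42 = 1.
But (m42') is also a unit clause — contradiction.
Neither m21 = 1 nor m21 = 0 works.
Neither m12 = 1 nor m12 = 0 works.
So m11 must be the other value — set m11 = 1.
From the singleton clause (m21'), m21 = 0.
From the singleton clause (m31'), m31 = 0.
From the singleton clause (m41'), m41 = 0.
Try m22 = 1.
From the singleton clause (m12'), m12 = 0.
From the singleton clause (m32'), m32 = 0.
From the singleton clause (m33), m33 = 1.
From the singleton clause (m42'), m42 = 0.
From the singleton clause (m43), m43 = 1.
But (m43') is also a unit clause — contradiction.
So m22 must be the other value — set m22 = 0.
From the singleton clause (m23), m23 = 1.
From the singleton clause (m13'), m13 = 0.
From the singleton clause (m33'), m33 = 0.
From the singleton clause (m32), m32 = 1.
From the singleton clause (m12'), m12 = 0.
From the singleton clause (m42'), m42 = 0.
From the singleton clause (m43), m43 = 1.
But (m43') is also a unit clause — contradiction.
Neither m22 = 1 nor m22 = 0 works.
Neither m11 = 1 nor m11 = 0 works.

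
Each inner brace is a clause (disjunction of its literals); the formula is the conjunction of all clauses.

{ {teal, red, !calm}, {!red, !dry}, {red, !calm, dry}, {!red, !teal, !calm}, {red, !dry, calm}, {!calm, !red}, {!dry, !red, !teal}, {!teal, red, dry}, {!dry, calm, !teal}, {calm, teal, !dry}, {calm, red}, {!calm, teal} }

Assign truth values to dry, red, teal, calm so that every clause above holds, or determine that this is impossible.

Case red = true:
(!dry) alone gives dry = false.
(!calm) alone gives calm = false.
No clause remains; teal is free.

dry=false, red=true, teal=true, calm=false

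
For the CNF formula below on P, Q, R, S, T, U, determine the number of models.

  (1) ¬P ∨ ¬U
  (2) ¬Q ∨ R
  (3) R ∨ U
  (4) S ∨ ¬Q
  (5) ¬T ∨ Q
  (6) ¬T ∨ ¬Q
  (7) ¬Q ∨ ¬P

10

There are 2^6 = 64 truth assignments over (P, Q, R, S, T, U).
Split on R. With R = True, the clauses containing R are satisfied and ¬R drops from the rest; 8 of the 2^5 = 32 assignments to the other variables satisfy what remains.
With R = False, by the same count on the reduced clause set, 2 assignments work.
(One model: P=F, Q=F, R=F, S=F, T=F, U=T.)
Total: 8 + 2 = 10.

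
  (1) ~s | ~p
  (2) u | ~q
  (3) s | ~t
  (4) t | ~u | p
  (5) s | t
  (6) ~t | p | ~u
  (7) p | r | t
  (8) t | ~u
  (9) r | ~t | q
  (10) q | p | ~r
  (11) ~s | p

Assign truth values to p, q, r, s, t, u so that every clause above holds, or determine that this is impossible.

Branch on s: set s = 0.
(~t) alone gives t = 0.
Now (t) is unsatisfied and unit — conflict.
Backtrack on s: now try s = 1.
(~p) alone gives p = 0.
Now (p) is unsatisfied and unit — conflict.
Neither s = 1 nor s = 0 works.

UNSATISFIABLE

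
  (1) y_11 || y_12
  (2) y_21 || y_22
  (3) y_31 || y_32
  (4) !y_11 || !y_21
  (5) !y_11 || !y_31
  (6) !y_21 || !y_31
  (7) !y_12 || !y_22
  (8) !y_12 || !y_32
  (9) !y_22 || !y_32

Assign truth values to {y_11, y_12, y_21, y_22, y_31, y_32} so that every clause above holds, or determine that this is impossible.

UNSATISFIABLE

Try y_11 = true.
The clause (!y_21) is unit, so y_21 = false.
The clause (y_22) is unit, so y_22 = true.
The clause (!y_31) is unit, so y_31 = false.
The clause (y_32) is unit, so y_32 = true.
That conflicts with the unit clause (!y_32).
So y_11 must be the other value — set y_11 = false.
The clause (y_12) is unit, so y_12 = true.
The clause (!y_22) is unit, so y_22 = false.
The clause (y_21) is unit, so y_21 = true.
The clause (!y_31) is unit, so y_31 = false.
The clause (y_32) is unit, so y_32 = true.
That conflicts with the unit clause (!y_32).
Both values of y_11 lead to a conflict.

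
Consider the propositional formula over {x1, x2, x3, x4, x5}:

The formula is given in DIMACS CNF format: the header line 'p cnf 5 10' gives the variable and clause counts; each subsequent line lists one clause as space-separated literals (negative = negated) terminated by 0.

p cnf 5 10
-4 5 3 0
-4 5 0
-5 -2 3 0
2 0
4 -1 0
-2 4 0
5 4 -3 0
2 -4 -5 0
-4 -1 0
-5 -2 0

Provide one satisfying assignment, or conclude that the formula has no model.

The clause (x2) is unit, so x2 = True.
The clause (x4) is unit, so x4 = True.
The clause (x5) is unit, so x5 = True.
That conflicts with the unit clause (¬x5).

UNSATISFIABLE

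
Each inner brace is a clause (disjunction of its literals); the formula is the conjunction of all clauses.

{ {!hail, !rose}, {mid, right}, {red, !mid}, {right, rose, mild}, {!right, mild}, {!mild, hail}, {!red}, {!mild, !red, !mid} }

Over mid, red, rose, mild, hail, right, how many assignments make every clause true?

1

There are 2^6 = 64 truth assignments over (mid, red, rose, mild, hail, right).
Split on rose. With rose = true, the clauses containing rose are satisfied and !rose drops from the rest; 0 of the 2^5 = 32 assignments to the other variables satisfy what remains.
With rose = false, by the same count on the reduced clause set, 1 assignment works.
Total: 0 + 1 = 1.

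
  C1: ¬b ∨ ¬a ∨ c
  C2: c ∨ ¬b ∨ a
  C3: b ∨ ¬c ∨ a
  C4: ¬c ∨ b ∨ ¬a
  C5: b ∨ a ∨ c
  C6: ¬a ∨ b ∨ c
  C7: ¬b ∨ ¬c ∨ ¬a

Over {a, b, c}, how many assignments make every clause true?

There are 2^3 = 8 truth assignments over (a, b, c).
Check each against the 7 clauses (columns in the order a, b, c):
  F F F  ✗ fails (b ∨ a ∨ c)
  F F T  ✗ fails (b ∨ ¬c ∨ a)
  F T F  ✗ fails (c ∨ ¬b ∨ a)
  F T T  ✓ satisfies all
  T F F  ✗ fails (¬a ∨ b ∨ c)
  T F T  ✗ fails (¬c ∨ b ∨ ¬a)
  T T F  ✗ fails (¬b ∨ ¬a ∨ c)
  T T T  ✗ fails (¬b ∨ ¬c ∨ ¬a)
1 of the 8 rows is a model.

1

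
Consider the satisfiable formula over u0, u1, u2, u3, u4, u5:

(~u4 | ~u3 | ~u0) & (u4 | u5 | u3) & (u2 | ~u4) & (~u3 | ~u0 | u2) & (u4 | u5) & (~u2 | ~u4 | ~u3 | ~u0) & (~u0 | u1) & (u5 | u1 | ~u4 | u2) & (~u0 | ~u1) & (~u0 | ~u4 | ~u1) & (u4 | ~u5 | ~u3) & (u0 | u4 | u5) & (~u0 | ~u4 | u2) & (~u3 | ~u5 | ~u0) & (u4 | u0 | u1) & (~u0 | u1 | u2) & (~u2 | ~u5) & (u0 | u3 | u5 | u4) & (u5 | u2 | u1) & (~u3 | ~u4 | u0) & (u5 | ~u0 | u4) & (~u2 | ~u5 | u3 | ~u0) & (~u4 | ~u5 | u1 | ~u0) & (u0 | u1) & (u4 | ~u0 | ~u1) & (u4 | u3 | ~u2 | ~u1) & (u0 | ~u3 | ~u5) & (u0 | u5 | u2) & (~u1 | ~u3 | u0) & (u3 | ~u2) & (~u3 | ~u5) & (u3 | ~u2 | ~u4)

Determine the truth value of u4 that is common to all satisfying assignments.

False

Suppose u4 = 1.
(u2) alone gives u2 = 1.
(~u5) alone gives u5 = 0.
(u3) alone gives u3 = 1.
(~u0) alone gives u0 = 0.
That conflicts with the unit clause (u0).
So every satisfying assignment has u4 = False.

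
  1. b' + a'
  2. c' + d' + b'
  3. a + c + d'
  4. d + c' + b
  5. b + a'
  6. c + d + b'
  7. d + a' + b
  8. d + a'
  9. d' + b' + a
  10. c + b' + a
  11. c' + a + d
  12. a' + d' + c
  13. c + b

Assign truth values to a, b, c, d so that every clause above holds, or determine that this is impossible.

Suppose b = 0.
The clause (a') is unit, so a = 0.
The clause (c) is unit, so c = 1.
The clause (d) is unit, so d = 1.
This assignment satisfies each clause.

a=0, b=0, c=1, d=1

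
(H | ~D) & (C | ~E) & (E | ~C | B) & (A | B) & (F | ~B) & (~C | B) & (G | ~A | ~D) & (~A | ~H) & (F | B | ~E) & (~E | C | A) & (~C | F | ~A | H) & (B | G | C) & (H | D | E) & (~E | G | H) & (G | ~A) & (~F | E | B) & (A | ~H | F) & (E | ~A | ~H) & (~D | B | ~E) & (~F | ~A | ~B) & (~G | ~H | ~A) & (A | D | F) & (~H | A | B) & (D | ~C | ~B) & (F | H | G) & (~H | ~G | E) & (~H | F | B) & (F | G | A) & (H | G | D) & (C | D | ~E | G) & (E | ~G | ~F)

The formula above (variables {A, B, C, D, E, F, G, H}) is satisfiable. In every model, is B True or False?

True

Suppose B = 0.
The clause (A) is unit, so A = 1.
The clause (~C) is unit, so C = 0.
The clause (~E) is unit, so E = 0.
The clause (~H) is unit, so H = 0.
The clause (~D) is unit, so D = 0.
Now (D) is unsatisfied and unit — conflict.
So every satisfying assignment has B = True.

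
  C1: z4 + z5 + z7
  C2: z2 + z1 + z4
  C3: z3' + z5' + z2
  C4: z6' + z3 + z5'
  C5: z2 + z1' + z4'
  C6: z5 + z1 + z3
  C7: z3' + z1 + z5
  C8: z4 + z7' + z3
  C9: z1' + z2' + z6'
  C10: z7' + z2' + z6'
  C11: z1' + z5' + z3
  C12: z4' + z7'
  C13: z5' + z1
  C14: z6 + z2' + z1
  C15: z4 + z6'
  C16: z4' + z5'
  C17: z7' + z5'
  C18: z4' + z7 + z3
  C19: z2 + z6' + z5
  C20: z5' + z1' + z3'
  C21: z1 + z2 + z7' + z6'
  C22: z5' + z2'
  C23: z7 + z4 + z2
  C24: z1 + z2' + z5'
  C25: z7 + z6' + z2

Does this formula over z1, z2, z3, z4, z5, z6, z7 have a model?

Suppose z4 = 0.
(z6') alone gives z6 = 0.
Suppose z5 = 0.
(z7) alone gives z7 = 1.
(z3) alone gives z3 = 1.
(z1) alone gives z1 = 1.
All clauses hold; z2 can take either value.
A satisfying assignment: z1 ↦ 1, z2 ↦ 0, z3 ↦ 1, z4 ↦ 0, z5 ↦ 0, z6 ↦ 0, z7 ↦ 1.

Yes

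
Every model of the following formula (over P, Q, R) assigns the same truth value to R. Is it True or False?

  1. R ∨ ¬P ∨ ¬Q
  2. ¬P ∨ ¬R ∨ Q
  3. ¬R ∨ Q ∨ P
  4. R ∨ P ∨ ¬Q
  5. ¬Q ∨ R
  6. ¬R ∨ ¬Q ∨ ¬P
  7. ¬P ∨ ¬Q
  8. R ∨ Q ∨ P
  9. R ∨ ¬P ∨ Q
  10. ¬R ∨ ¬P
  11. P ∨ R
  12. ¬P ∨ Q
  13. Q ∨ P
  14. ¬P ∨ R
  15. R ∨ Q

Suppose R = False.
From the singleton clause (¬Q), Q = False.
Now (Q) is unsatisfied and unit — conflict.
So every satisfying assignment has R = True.

True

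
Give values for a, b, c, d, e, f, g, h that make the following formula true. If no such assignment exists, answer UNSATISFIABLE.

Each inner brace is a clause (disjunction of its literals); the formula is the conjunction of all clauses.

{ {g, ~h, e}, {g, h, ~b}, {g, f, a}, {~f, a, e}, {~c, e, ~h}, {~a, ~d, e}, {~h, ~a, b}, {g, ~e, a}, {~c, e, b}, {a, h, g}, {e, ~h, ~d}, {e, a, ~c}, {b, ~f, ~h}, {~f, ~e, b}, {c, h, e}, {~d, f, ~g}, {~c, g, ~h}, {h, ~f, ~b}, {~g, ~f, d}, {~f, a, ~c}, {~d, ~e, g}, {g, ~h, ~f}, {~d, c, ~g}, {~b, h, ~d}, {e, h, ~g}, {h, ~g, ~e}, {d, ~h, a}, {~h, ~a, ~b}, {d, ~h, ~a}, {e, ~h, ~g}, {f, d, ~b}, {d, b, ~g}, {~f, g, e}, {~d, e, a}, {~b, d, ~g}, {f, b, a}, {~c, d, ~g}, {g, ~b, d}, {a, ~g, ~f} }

Suppose g = 0.
Suppose h = 0.
(~b) alone gives b = 0.
(a) alone gives a = 1.
Suppose d = 0.
Suppose c = 0.
(e) alone gives e = 1.
(~f) alone gives f = 0.
Every clause now holds.

a: 1; b: 0; c: 0; d: 0; e: 1; f: 0; g: 0; h: 0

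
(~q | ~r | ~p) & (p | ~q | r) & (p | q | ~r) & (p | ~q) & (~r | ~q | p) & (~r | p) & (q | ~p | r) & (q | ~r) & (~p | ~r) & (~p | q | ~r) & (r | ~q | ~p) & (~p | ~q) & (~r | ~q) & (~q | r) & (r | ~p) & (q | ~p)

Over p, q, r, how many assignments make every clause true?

There are 2^3 = 8 truth assignments over (p, q, r).
Check each against the 16 clauses (columns in the order p, q, r):
  F F F  ✓ satisfies all
  F F T  ✗ fails (p | q | ~r)
  F T F  ✗ fails (p | ~q | r)
  F T T  ✗ fails (p | ~q)
  T F F  ✗ fails (q | ~p | r)
  T F T  ✗ fails (q | ~r)
  T T F  ✗ fails (r | ~q | ~p)
  T T T  ✗ fails (~q | ~r | ~p)
1 of the 8 rows is a model.

1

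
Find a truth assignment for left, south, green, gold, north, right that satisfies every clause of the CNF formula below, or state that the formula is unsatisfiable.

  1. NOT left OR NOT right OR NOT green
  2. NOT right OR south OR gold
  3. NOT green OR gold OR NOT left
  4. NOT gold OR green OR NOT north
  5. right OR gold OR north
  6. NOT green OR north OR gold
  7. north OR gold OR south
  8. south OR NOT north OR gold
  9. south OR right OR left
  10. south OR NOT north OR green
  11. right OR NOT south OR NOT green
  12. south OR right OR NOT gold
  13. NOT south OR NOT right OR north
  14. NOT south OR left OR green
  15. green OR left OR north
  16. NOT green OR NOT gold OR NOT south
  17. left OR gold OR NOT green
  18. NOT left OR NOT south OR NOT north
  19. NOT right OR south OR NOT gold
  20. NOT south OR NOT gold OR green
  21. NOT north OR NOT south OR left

UNSATISFIABLE

Branch on left: set left = false.
Branch on south: set south = true.
(green) alone gives green = true.
(right) alone gives right = true.
(north) alone gives north = true.
Now (NOT north) is unsatisfied and unit — conflict.
So south must be the other value — set south = false.
(right) alone gives right = true.
(gold) alone gives gold = true.
Now (NOT gold) is unsatisfied and unit — conflict.
Either choice for south ends in contradiction.
So left must be the other value — set left = true.
Branch on right: set right = false.
Branch on green: set green = false.
Branch on gold: set gold = false.
(north) alone gives north = true.
(south) alone gives south = true.
Now (NOT south) is unsatisfied and unit — conflict.
So gold must be the other value — set gold = true.
(NOT north) alone gives north = false.
(south) alone gives south = true.
Now (NOT south) is unsatisfied and unit — conflict.
Either choice for gold ends in contradiction.
So green must be the other value — set green = true.
(gold) alone gives gold = true.
(NOT south) alone gives south = false.
Now (south) is unsatisfied and unit — conflict.
Either choice for green ends in contradiction.
So right must be the other value — set right = true.
(NOT green) alone gives green = false.
Branch on south: set south = true.
(north) alone gives north = true.
Now (NOT north) is unsatisfied and unit — conflict.
So south must be the other value — set south = false.
(gold) alone gives gold = true.
Now (NOT gold) is unsatisfied and unit — conflict.
Either choice for south ends in contradiction.
Either choice for right ends in contradiction.
Either choice for left ends in contradiction.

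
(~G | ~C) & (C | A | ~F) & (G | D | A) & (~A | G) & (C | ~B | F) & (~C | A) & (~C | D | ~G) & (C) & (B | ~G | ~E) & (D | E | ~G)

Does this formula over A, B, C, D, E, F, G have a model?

Unit clause (C) forces C = 1.
Unit clause (~G) forces G = 0.
Unit clause (~A) forces A = 0.
Now (A) is unsatisfied and unit — conflict.
No assignment satisfies every clause.

Unsatisfiable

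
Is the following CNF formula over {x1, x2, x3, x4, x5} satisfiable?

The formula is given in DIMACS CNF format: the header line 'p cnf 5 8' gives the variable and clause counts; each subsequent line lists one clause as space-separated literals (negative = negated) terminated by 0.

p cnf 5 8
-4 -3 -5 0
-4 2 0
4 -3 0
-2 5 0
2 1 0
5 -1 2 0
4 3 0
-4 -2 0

Unsatisfiable

Branch on x4: set x4 = False.
(¬x3) alone gives x3 = False.
But (x3) is also a unit clause — contradiction.
Undo x4 and try x4 = True.
(x2) alone gives x2 = True.
But (¬x2) is also a unit clause — contradiction.
Either choice for x4 ends in contradiction.
No assignment satisfies every clause.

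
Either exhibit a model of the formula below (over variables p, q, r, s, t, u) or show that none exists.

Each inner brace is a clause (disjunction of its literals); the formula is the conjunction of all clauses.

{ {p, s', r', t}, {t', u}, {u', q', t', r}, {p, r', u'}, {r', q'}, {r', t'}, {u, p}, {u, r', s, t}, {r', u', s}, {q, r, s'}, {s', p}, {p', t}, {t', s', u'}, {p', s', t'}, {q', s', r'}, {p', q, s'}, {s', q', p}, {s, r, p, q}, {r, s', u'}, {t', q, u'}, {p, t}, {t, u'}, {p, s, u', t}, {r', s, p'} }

Suppose t = 0.
The clause (p') is unit, so p = 0.
That conflicts with the unit clause (p).
Undo t and try t = 1.
The clause (u) is unit, so u = 1.
The clause (r') is unit, so r = 0.
The clause (q') is unit, so q = 0.
That conflicts with the unit clause (q).
Either choice for t ends in contradiction.

UNSATISFIABLE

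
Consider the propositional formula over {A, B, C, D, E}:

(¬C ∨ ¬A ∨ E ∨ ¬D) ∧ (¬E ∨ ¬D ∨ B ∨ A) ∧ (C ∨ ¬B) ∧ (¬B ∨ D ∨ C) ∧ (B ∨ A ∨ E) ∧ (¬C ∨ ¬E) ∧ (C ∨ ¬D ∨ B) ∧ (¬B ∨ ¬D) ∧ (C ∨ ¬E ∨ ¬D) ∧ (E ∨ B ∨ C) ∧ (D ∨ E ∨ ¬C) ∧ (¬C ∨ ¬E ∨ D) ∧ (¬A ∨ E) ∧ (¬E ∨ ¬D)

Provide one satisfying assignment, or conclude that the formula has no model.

Branch on C: set C = False.
From the singleton clause (¬B), B = False.
From the singleton clause (¬D), D = False.
From the singleton clause (E), E = True.
No clause remains; A is free.

A=True, B=False, C=False, D=False, E=True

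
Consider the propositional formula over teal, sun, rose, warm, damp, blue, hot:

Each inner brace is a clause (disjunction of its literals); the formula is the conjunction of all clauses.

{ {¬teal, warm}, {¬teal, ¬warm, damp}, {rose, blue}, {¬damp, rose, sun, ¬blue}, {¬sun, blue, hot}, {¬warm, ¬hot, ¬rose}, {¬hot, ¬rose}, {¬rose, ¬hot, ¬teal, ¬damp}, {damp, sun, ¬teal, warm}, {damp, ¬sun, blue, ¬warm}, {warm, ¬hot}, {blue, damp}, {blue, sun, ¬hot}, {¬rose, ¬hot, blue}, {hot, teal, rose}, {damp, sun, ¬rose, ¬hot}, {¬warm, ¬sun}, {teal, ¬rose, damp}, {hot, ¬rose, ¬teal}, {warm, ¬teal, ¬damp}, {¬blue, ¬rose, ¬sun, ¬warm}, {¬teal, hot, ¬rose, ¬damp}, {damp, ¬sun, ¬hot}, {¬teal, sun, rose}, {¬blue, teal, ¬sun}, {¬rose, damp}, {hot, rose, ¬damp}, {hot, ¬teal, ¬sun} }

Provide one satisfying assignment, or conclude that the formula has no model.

teal ↦ False; sun ↦ False; rose ↦ True; warm ↦ False; damp ↦ True; blue ↦ False; hot ↦ False

Case teal = False:
Case rose = True:
From the singleton clause (¬hot), hot = False.
From the singleton clause (damp), damp = True.
Case sun = False:
Every clause is now satisfied; warm, blue are unconstrained.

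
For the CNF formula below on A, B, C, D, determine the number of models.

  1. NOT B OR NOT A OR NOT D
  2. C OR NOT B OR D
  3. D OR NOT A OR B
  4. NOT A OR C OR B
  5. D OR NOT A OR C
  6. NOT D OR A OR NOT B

There are 2^4 = 16 truth assignments over (A, B, C, D).
Check each against the 6 clauses (columns in the order A, B, C, D):
  F F F F  ✓ satisfies all
  F F F T  ✓ satisfies all
  F F T F  ✓ satisfies all
  F F T T  ✓ satisfies all
  F T F F  ✗ fails (C OR NOT B OR D)
  F T F T  ✗ fails (NOT D OR A OR NOT B)
  F T T F  ✓ satisfies all
  F T T T  ✗ fails (NOT D OR A OR NOT B)
  T F F F  ✗ fails (D OR NOT A OR B)
  T F F T  ✗ fails (NOT A OR C OR B)
  T F T F  ✗ fails (D OR NOT A OR B)
  T F T T  ✓ satisfies all
  T T F F  ✗ fails (C OR NOT B OR D)
  T T F T  ✗ fails (NOT B OR NOT A OR NOT D)
  T T T F  ✓ satisfies all
  T T T T  ✗ fails (NOT B OR NOT A OR NOT D)
7 of the 16 rows are models.

7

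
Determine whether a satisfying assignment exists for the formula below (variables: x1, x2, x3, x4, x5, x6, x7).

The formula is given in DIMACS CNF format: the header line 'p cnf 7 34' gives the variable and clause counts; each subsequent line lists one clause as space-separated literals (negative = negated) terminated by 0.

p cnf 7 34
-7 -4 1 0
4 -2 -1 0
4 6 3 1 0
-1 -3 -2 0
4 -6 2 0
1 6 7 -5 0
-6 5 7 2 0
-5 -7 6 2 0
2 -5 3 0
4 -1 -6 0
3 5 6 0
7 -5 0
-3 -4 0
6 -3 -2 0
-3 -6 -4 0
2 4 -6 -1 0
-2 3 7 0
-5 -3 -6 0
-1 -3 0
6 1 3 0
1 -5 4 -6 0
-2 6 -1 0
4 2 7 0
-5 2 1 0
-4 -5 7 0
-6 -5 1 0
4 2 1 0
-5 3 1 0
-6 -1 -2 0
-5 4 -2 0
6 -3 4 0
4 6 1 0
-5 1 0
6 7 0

Yes

Suppose x7 = False.
Unit clause (¬x5) forces x5 = False.
Unit clause (x6) forces x6 = True.
Unit clause (x2) forces x2 = True.
Unit clause (x3) forces x3 = True.
Unit clause (¬x1) forces x1 = False.
Unit clause (¬x4) forces x4 = False.
All clauses are satisfied.
A satisfying assignment: x1 ↦ False,  x2 ↦ True,  x3 ↦ True,  x4 ↦ False,  x5 ↦ False,  x6 ↦ True,  x7 ↦ False.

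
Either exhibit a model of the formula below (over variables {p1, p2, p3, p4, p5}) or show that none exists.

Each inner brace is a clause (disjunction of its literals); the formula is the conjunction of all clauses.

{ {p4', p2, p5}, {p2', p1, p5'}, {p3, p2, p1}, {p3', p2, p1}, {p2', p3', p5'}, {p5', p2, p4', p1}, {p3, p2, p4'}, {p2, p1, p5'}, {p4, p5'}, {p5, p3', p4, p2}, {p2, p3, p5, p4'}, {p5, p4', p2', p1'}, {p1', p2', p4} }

p1: 0, p2: 1, p3: 1, p4: 0, p5: 0

Case p4 = 0:
(p5') alone gives p5 = 0.
Case p3 = 1:
(p2) alone gives p2 = 1.
(p1') alone gives p1 = 0.
This assignment satisfies each clause.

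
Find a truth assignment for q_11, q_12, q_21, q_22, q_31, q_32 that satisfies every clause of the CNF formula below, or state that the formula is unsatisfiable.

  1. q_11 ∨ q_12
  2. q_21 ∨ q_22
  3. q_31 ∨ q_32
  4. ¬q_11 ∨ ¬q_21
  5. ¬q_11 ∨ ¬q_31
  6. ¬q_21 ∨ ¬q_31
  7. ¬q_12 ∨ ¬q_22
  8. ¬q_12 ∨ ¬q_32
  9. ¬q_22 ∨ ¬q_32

UNSATISFIABLE

Branch on q_11: set q_11 = True.
Unit clause (¬q_21) forces q_21 = False.
Unit clause (q_22) forces q_22 = True.
Unit clause (¬q_31) forces q_31 = False.
Unit clause (q_32) forces q_32 = True.
That conflicts with the unit clause (¬q_32).
Backtrack on q_11: now try q_11 = False.
Unit clause (q_12) forces q_12 = True.
Unit clause (¬q_22) forces q_22 = False.
Unit clause (q_21) forces q_21 = True.
Unit clause (¬q_31) forces q_31 = False.
Unit clause (q_32) forces q_32 = True.
That conflicts with the unit clause (¬q_32).
Neither q_11 = True nor q_11 = False works.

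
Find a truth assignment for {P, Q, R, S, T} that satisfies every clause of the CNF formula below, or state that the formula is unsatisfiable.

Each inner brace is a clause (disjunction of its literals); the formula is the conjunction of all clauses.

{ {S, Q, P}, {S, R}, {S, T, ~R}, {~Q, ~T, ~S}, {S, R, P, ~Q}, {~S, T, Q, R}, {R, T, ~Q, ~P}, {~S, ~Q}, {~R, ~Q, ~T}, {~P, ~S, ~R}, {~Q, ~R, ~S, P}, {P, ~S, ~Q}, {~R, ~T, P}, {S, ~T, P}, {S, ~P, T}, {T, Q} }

Try S = 1.
(~Q) alone gives Q = 0.
(T) alone gives T = 1.
Try P = 0.
(~R) alone gives R = 0.
This assignment satisfies each clause.

P ↦ 0, Q ↦ 0, R ↦ 0, S ↦ 1, T ↦ 1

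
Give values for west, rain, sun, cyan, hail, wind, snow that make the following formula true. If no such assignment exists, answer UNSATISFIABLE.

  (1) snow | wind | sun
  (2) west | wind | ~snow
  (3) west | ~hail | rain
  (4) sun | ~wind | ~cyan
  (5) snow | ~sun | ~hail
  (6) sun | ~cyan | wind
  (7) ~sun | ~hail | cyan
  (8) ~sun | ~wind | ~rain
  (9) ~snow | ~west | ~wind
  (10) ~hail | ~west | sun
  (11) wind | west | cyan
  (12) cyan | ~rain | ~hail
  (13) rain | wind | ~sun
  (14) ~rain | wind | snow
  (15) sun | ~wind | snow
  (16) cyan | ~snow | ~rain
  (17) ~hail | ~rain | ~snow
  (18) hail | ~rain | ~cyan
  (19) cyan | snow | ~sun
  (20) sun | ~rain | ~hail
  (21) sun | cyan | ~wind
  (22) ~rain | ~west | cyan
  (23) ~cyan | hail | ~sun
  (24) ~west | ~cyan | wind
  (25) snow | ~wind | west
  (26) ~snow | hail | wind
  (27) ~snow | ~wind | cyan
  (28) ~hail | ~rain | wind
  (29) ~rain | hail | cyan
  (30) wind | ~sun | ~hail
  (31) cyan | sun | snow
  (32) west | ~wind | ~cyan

Suppose snow = 1.
Suppose west = 1.
Unit clause (~wind) forces wind = 0.
Unit clause (~cyan) forces cyan = 0.
Unit clause (~rain) forces rain = 0.
Unit clause (~sun) forces sun = 0.
Unit clause (~hail) forces hail = 0.
Now (hail) is unsatisfied and unit — conflict.
That branch fails; take west = 0 instead.
Unit clause (wind) forces wind = 1.
Unit clause (cyan) forces cyan = 1.
Now (~cyan) is unsatisfied and unit — conflict.
Neither west = 1 nor west = 0 works.
That branch fails; take snow = 0 instead.
Suppose wind = 1.
Unit clause (sun) forces sun = 1.
Unit clause (~hail) forces hail = 0.
Unit clause (~rain) forces rain = 0.
Unit clause (cyan) forces cyan = 1.
Now (~cyan) is unsatisfied and unit — conflict.
That branch fails; take wind = 0 instead.
Unit clause (sun) forces sun = 1.
Unit clause (~hail) forces hail = 0.
Unit clause (rain) forces rain = 1.
Now (~rain) is unsatisfied and unit — conflict.
Neither wind = 1 nor wind = 0 works.
Neither snow = 1 nor snow = 0 works.

UNSATISFIABLE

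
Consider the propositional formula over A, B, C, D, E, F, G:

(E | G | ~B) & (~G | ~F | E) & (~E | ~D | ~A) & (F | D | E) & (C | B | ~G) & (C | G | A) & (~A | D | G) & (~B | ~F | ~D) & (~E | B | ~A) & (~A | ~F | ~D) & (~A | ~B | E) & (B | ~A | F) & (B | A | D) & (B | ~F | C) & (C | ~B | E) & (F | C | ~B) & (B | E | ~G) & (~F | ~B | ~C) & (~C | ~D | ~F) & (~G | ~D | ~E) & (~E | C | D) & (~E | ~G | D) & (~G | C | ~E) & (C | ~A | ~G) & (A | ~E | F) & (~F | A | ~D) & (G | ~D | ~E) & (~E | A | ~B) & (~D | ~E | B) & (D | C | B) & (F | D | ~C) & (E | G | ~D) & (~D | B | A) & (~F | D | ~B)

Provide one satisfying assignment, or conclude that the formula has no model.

Branch on E: set E = 0.
Branch on G: set G = 1.
From the singleton clause (~F), F = 0.
From the singleton clause (D), D = 1.
From the singleton clause (B), B = 1.
From the singleton clause (~A), A = 0.
From the singleton clause (C), C = 1.
This assignment satisfies each clause.

A ↦ 0, B ↦ 1, C ↦ 1, D ↦ 1, E ↦ 0, F ↦ 0, G ↦ 1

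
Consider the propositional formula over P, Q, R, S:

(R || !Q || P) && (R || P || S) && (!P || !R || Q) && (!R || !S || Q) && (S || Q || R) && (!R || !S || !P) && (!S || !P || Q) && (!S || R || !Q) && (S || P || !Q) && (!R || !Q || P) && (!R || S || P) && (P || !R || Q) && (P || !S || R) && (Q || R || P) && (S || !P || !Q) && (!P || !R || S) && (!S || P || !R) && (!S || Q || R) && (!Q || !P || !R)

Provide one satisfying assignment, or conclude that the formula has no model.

Suppose R = true.
Suppose P = false.
The clause (!Q) is unit, so Q = false.
That conflicts with the unit clause (Q).
Undo P and try P = true.
The clause (Q) is unit, so Q = true.
That conflicts with the unit clause (!Q).
Neither P = true nor P = false works.
Undo R and try R = false.
Suppose Q = false.
The clause (S) is unit, so S = true.
That conflicts with the unit clause (!S).
Undo Q and try Q = true.
The clause (P) is unit, so P = true.
The clause (!S) is unit, so S = false.
That conflicts with the unit clause (S).
Neither Q = true nor Q = false works.
Neither R = true nor R = false works.

UNSATISFIABLE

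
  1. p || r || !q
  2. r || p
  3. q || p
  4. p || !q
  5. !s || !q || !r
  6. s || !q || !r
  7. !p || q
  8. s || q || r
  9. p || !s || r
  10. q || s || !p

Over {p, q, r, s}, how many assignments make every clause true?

There are 2^4 = 16 truth assignments over (p, q, r, s).
Check each against the 10 clauses (columns in the order p, q, r, s):
  F F F F  ✗ fails (r || p)
  F F F T  ✗ fails (r || p)
  F F T F  ✗ fails (q || p)
  F F T T  ✗ fails (q || p)
  F T F F  ✗ fails (p || r || !q)
  F T F T  ✗ fails (p || r || !q)
  F T T F  ✗ fails (p || !q)
  F T T T  ✗ fails (p || !q)
  T F F F  ✗ fails (!p || q)
  T F F T  ✗ fails (!p || q)
  T F T F  ✗ fails (!p || q)
  T F T T  ✗ fails (!p || q)
  T T F F  ✓ satisfies all
  T T F T  ✓ satisfies all
  T T T F  ✗ fails (s || !q || !r)
  T T T T  ✗ fails (!s || !q || !r)
2 of the 16 rows are models.

2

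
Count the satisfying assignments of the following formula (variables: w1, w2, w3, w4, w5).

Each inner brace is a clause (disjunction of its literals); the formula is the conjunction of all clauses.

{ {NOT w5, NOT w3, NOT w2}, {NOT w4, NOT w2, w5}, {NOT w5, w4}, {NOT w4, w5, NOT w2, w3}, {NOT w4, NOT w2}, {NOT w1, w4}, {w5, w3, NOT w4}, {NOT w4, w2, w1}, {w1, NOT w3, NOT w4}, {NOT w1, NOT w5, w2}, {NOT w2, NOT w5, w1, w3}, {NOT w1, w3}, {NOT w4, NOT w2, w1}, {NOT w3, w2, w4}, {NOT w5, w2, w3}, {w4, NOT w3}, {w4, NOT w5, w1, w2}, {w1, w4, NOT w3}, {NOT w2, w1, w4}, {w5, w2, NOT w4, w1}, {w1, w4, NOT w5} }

There are 2^5 = 32 truth assignments over (w1, w2, w3, w4, w5).
Split on w3. With w3 = true, the clauses containing w3 are satisfied and NOT w3 drops from the rest; 1 of the 2^4 = 16 assignments to the other variables satisfy what remains.
With w3 = false, by the same count on the reduced clause set, 1 assignment works.
(One model: w1=F, w2=F, w3=F, w4=F, w5=F.)
Total: 1 + 1 = 2.

2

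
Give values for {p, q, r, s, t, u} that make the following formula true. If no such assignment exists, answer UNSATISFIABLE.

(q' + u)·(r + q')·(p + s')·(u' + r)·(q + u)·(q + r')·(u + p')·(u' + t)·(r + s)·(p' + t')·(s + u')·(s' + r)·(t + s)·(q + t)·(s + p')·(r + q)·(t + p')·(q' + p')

UNSATISFIABLE

Case q = 0:
The clause (u) is unit, so u = 1.
The clause (r) is unit, so r = 1.
Now (r') is unsatisfied and unit — conflict.
Undo q and try q = 1.
The clause (u) is unit, so u = 1.
The clause (r) is unit, so r = 1.
The clause (t) is unit, so t = 1.
The clause (p') is unit, so p = 0.
The clause (s') is unit, so s = 0.
Now (s) is unsatisfied and unit — conflict.
Neither q = 1 nor q = 0 works.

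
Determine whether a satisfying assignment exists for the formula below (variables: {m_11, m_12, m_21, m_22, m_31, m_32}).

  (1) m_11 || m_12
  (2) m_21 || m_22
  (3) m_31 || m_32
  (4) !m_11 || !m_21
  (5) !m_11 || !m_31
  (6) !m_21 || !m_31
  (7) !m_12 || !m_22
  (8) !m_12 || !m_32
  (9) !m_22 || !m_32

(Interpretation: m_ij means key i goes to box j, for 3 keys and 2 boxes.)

No

Suppose m_11 = true.
The clause (!m_21) is unit, so m_21 = false.
The clause (m_22) is unit, so m_22 = true.
The clause (!m_31) is unit, so m_31 = false.
The clause (m_32) is unit, so m_32 = true.
But (!m_32) is also a unit clause — contradiction.
Undo m_11 and try m_11 = false.
The clause (m_12) is unit, so m_12 = true.
The clause (!m_22) is unit, so m_22 = false.
The clause (m_21) is unit, so m_21 = true.
The clause (!m_31) is unit, so m_31 = false.
The clause (m_32) is unit, so m_32 = true.
But (!m_32) is also a unit clause — contradiction.
Neither m_11 = true nor m_11 = false works.
No assignment satisfies every clause.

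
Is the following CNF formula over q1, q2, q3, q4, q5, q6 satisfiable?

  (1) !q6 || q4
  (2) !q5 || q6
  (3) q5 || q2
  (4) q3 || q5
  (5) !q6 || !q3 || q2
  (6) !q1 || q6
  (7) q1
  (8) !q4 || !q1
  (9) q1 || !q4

Unit clause (q1) forces q1 = true.
Unit clause (q6) forces q6 = true.
Unit clause (q4) forces q4 = true.
That conflicts with the unit clause (!q4).
No assignment satisfies every clause.

No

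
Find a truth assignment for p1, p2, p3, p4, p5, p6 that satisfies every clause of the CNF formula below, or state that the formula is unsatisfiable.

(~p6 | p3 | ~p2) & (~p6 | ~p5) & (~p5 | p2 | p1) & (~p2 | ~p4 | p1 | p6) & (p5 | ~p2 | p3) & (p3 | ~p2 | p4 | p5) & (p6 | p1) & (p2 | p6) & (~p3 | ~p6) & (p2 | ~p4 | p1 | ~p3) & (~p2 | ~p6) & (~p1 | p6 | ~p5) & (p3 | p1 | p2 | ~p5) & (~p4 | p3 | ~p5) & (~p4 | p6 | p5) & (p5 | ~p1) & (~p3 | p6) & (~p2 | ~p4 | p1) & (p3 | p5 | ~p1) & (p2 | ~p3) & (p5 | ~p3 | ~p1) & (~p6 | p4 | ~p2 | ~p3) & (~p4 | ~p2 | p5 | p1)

Branch on p6: set p6 = 1.
Unit clause (~p5) forces p5 = 0.
Unit clause (~p3) forces p3 = 0.
Unit clause (~p2) forces p2 = 0.
Unit clause (~p1) forces p1 = 0.
All clauses hold; p4 can take either value.

p1 ↦ 0; p2 ↦ 0; p3 ↦ 0; p4 ↦ 1; p5 ↦ 0; p6 ↦ 1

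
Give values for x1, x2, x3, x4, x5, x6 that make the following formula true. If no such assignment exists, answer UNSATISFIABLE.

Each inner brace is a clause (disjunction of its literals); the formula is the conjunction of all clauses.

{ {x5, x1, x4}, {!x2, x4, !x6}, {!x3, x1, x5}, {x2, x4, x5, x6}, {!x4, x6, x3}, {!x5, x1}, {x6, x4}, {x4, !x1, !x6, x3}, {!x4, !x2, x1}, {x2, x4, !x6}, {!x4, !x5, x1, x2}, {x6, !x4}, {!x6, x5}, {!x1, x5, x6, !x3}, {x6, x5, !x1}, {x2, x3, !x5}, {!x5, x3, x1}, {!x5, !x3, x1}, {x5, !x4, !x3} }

Case x5 = true:
From the singleton clause (x1), x1 = true.
Case x6 = true:
Case x2 = true:
From the singleton clause (x4), x4 = true.
No clause remains; x3 is free.

x1=true,  x2=true,  x3=true,  x4=true,  x5=true,  x6=true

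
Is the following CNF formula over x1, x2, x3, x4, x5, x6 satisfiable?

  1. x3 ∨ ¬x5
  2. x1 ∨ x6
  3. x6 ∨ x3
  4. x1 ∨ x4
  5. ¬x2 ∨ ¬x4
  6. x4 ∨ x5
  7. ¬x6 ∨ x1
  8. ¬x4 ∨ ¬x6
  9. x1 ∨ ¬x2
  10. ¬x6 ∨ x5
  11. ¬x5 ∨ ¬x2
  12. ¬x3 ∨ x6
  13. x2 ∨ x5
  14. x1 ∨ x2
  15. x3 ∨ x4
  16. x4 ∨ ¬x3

Suppose x3 = True.
The clause (x6) is unit, so x6 = True.
The clause (x1) is unit, so x1 = True.
The clause (¬x4) is unit, so x4 = False.
That conflicts with the unit clause (x4).
Undo x3 and try x3 = False.
The clause (¬x5) is unit, so x5 = False.
The clause (x6) is unit, so x6 = True.
That conflicts with the unit clause (¬x6).
Neither x3 = True nor x3 = False works.
No assignment satisfies every clause.

No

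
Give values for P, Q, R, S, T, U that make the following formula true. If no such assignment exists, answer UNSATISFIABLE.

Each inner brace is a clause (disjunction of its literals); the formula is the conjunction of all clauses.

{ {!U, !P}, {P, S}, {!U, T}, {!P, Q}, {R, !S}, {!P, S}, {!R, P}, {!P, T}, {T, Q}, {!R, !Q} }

UNSATISFIABLE

Try U = false.
Try P = true.
(Q) alone gives Q = true.
(S) alone gives S = true.
(R) alone gives R = true.
Now (!R) is unsatisfied and unit — conflict.
Backtrack on P: now try P = false.
(S) alone gives S = true.
(R) alone gives R = true.
Now (!R) is unsatisfied and unit — conflict.
Either choice for P ends in contradiction.
Backtrack on U: now try U = true.
(!P) alone gives P = false.
(S) alone gives S = true.
(T) alone gives T = true.
(R) alone gives R = true.
Now (!R) is unsatisfied and unit — conflict.
Either choice for U ends in contradiction.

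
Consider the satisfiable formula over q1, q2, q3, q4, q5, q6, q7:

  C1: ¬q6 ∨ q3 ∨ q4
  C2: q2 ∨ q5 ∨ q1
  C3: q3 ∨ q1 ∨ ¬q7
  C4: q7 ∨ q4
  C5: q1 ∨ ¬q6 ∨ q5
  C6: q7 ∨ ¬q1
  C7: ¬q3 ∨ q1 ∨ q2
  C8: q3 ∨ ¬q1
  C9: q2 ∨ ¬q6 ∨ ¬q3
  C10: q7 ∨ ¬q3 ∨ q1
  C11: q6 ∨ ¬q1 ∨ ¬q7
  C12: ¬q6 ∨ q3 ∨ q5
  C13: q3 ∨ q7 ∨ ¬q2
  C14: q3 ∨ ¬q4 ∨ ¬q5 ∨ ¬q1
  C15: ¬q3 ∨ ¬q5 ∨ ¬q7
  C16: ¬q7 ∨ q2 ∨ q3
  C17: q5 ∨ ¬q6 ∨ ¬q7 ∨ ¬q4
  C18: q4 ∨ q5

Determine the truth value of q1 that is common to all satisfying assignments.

False

Suppose q1 = True.
(q7) alone gives q7 = True.
(q3) alone gives q3 = True.
(q6) alone gives q6 = True.
(q2) alone gives q2 = True.
(¬q5) alone gives q5 = False.
(¬q4) alone gives q4 = False.
That conflicts with the unit clause (q4).
So every satisfying assignment has q1 = False.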